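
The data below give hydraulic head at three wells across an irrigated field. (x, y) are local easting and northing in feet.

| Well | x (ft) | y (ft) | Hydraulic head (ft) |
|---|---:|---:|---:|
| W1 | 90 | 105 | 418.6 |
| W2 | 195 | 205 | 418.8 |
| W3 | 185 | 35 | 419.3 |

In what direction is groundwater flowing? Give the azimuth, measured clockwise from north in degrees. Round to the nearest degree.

Three-point gradient (reference W1): Δ to W2 = (105, 100, +0.2), Δ to W3 = (95, -70, +0.7).
∂h/∂x = +0.004985, ∂h/∂y = -0.003234 (det = -16850).
Flow direction (−∇h) has components (-0.004985 E, +0.003234 N).
Azimuth = atan2(E, N) = atan2(-0.004985, +0.003234) = 303.0° ≈ 303°.

303°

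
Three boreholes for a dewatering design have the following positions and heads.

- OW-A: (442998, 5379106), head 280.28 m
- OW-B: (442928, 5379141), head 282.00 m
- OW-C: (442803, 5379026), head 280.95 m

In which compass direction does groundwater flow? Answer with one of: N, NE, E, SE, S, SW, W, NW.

Taking OW-A as reference: OW-B−OW-A = (-70, 35, +1.72); OW-C−OW-A = (-195, -80, +0.67).
Determinant of the coordinate differences = (-70)·(-80) − (-195)·35 = 12425.
∂h/∂x = [(+1.72)·(-80) − (+0.67)·35] / 12425 = -0.01296
∂h/∂y = [(-70)·(+0.67) − (-195)·(+1.72)] / 12425 = +0.02322
Flow = −∇h = (+0.01296 east, -0.02322 north), which points southeast.

SE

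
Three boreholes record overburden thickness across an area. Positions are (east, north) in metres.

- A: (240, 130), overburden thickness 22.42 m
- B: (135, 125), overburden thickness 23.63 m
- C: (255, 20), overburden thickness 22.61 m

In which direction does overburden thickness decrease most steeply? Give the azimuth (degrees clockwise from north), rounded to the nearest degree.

With d = a·x + b·y + c and A as origin, the differences give:
  (-105)·a + (-5)·b = +1.21
  15·a + (-110)·b = +0.19
Eliminate b (×(-110) and ×(-5), subtract): 11625·a = -132.150 → a = ∂d/∂x = -0.01137
Back-substitute: b = ∂d/∂y = -0.003277.
Steepest decrease is along −∇f: components (+0.01137 E, +0.003277 N).
Azimuth = atan2(+0.01137, +0.003277) = 73.9° ≈ 074°.

074°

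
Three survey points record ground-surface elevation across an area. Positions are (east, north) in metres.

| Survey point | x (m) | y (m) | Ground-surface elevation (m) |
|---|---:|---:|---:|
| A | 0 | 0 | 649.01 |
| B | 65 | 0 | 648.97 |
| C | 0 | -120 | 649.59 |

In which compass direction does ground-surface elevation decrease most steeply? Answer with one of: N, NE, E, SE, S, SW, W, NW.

N

∂z/∂x = (648.97 − 649.01) / (65 − 0) = -0.0006154
∂z/∂y = (649.59 − 649.01) / (-120 − 0) = -0.004833
Steepest decrease is along −∇f = (+0.0006154 E, +0.004833 N) → north.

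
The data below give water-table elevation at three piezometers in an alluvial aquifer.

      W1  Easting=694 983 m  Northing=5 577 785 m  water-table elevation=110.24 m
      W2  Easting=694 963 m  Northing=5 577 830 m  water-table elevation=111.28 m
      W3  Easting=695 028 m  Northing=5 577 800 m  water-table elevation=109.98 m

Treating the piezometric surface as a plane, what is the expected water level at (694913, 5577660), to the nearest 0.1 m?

108.8 m

With h = a·x + b·y + c and W1 as origin, the differences give:
  (-20)·a + 45·b = +1.04
  45·a + 15·b = -0.26
Eliminate b (×15 and ×45, subtract): -2325·a = 27.300 → a = ∂h/∂x = -0.01174
Back-substitute: b = ∂h/∂y = +0.01789.
h(694913, 5577660) = 110.24 + (-0.01174)·(-70) + (+0.01789)·(-125) = 110.24 +0.822 -2.237 = 108.825 m.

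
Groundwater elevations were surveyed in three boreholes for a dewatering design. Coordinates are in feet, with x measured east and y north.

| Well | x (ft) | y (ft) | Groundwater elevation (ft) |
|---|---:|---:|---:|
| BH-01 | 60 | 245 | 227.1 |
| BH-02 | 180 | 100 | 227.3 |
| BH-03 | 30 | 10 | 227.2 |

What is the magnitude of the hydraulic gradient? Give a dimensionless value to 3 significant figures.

0.00114

Differences from BH-01: to BH-02 (Δx, Δy, Δh) = (120, -145, +0.2); to BH-03 = (-30, -235, +0.1).
Determinant of the coordinate differences = 120·(-235) − (-30)·(-145) = -32550.
∂h/∂x = [(+0.2)·(-235) − (+0.1)·(-145)] / -32550 = +0.0009985
∂h/∂y = [120·(+0.1) − (-30)·(+0.2)] / -32550 = -0.0005530
|∇h| = √(0.0009985² + -0.0005530²) = 0.001141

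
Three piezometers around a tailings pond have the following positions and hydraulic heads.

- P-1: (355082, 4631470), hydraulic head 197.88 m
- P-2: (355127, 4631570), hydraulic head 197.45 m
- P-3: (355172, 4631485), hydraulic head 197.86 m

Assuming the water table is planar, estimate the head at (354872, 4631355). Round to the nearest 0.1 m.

198.3 m

Differences from P-1: to P-2 (Δx, Δy, Δh) = (45, 100, -0.43); to P-3 = (90, 15, -0.02).
Solve a·Δx + b·Δy = Δh: det = 45·15 − 90·100 = -8325.
∂h/∂x = [(-0.43)·15 − (-0.02)·100] / -8325 = +0.0005345
∂h/∂y = [45·(-0.02) − 90·(-0.43)] / -8325 = -0.004541
h(354872, 4631355) = 197.88 + (+0.0005345)·(-210) + (-0.004541)·(-115) = 197.88 -0.112 +0.522 = 198.290 m.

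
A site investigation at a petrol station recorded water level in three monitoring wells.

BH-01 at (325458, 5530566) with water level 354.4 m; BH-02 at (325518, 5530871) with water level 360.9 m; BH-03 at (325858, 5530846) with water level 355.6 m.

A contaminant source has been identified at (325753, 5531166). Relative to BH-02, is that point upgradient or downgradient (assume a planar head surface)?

Three-point gradient (reference BH-01): Δ to BH-02 = (60, 305, +6.5), Δ to BH-03 = (400, 280, +1.2).
∂h/∂x = -0.01382, ∂h/∂y = +0.02403 (det = -105200).
Head at (325753, 5531166) = 354.4 + (-0.01382)·(295) + (+0.02403)·(600) = 364.74 m.
That is higher than the 360.9 m at BH-02, so the point is upgradient.

upgradient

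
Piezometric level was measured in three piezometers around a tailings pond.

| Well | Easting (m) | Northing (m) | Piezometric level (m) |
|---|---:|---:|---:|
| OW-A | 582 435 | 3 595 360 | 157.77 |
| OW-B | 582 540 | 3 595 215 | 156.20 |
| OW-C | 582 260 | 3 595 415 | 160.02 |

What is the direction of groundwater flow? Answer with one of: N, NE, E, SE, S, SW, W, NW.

E

Differences from OW-A: to OW-B (Δx, Δy, Δh) = (105, -145, -1.57); to OW-C = (-175, 55, +2.25).
Solve a·Δx + b·Δy = Δh: det = 105·55 − (-175)·(-145) = -19600.
∂h/∂x = [(-1.57)·55 − (+2.25)·(-145)] / -19600 = -0.01224
∂h/∂y = [105·(+2.25) − (-175)·(-1.57)] / -19600 = +0.001964
Flow = −∇h = (+0.01224 east, -0.001964 north), which points east.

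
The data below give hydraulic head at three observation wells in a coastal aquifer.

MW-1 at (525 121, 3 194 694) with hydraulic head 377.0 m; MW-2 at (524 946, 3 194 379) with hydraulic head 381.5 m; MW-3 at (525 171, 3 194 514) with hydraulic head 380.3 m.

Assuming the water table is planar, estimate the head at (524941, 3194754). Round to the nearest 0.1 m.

Taking MW-1 as reference: MW-2−MW-1 = (-175, -315, +4.5); MW-3−MW-1 = (50, -180, +3.3).
Determinant of the coordinate differences = (-175)·(-180) − 50·(-315) = 47250.
∂h/∂x = [(+4.5)·(-180) − (+3.3)·(-315)] / 47250 = +0.004857
∂h/∂y = [(-175)·(+3.3) − 50·(+4.5)] / 47250 = -0.01698
h(524941, 3194754) = 377.0 + (+0.004857)·(-180) + (-0.01698)·(60) = 377.0 -0.874 -1.019 = 375.107 m.

375.1 m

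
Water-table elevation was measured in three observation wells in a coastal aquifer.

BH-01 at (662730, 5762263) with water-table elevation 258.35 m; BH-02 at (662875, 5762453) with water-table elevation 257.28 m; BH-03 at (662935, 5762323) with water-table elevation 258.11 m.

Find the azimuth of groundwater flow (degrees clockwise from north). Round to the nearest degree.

354°

With h = a·x + b·y + c and BH-01 as origin, the differences give:
  145·a + 190·b = -1.07
  205·a + 60·b = -0.24
Eliminate b (×60 and ×190, subtract): -30250·a = -18.600 → a = ∂h/∂x = +0.0006149
Back-substitute: b = ∂h/∂y = -0.006101.
Flow direction (−∇h) has components (-0.0006149 E, +0.006101 N).
Azimuth = atan2(E, N) = atan2(-0.0006149, +0.006101) = 354.2° ≈ 354°.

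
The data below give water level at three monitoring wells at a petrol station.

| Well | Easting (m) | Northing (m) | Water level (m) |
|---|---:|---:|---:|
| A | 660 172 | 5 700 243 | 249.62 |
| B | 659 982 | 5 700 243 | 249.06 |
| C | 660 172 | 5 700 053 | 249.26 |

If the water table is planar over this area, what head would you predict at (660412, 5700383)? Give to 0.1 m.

250.6 m

∂h/∂x = (249.06 − 249.62) / (659982 − 660172) = +0.002947
∂h/∂y = (249.26 − 249.62) / (5700053 − 5700243) = +0.001895
h(660412, 5700383) = 249.62 + (+0.002947)·(240) + (+0.001895)·(140) = 249.62 +0.707 +0.265 = 250.593 m.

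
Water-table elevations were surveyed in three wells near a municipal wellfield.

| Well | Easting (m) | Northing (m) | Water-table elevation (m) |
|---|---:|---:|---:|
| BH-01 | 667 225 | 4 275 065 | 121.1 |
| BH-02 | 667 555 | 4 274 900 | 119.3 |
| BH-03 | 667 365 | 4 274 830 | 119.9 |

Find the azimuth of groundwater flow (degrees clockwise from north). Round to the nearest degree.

Differences from BH-01: to BH-02 (Δx, Δy, Δh) = (330, -165, -1.8); to BH-03 = (140, -235, -1.2).
Solve a·Δx + b·Δy = Δh: det = 330·(-235) − 140·(-165) = -54450.
∂h/∂x = [(-1.8)·(-235) − (-1.2)·(-165)] / -54450 = -0.004132
∂h/∂y = [330·(-1.2) − 140·(-1.8)] / -54450 = +0.002645
Flow direction (−∇h) has components (+0.004132 E, -0.002645 N).
Azimuth = atan2(E, N) = atan2(+0.004132, -0.002645) = 122.6° ≈ 123°.

123°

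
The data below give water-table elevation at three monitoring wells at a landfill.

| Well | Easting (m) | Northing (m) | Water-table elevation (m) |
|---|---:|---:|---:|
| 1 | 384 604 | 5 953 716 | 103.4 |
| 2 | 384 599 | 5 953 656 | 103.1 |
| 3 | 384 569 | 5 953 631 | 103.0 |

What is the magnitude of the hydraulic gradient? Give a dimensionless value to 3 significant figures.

With h = a·x + b·y + c and 1 as origin, the differences give:
  (-5)·a + (-60)·b = -0.3
  (-35)·a + (-85)·b = -0.4
Eliminate b (×(-85) and ×(-60), subtract): -1675·a = 1.50 → a = ∂h/∂x = -0.0008955
Back-substitute: b = ∂h/∂y = +0.005075.
|∇h| = √(-0.0008955² + 0.005075²) = 0.005153

0.00515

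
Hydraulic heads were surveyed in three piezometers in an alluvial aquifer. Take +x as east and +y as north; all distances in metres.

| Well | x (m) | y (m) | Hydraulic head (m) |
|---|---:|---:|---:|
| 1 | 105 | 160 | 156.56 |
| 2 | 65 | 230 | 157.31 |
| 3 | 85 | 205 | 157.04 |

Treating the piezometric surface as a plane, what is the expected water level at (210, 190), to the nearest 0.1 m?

156.8 m

Differences from 1: to 2 (Δx, Δy, Δh) = (-40, 70, +0.75); to 3 = (-20, 45, +0.48).
Solve a·Δx + b·Δy = Δh: det = (-40)·45 − (-20)·70 = -400.
∂h/∂x = [(+0.75)·45 − (+0.48)·70] / -400 = -0.0003750
∂h/∂y = [(-40)·(+0.48) − (-20)·(+0.75)] / -400 = +0.01050
h(210, 190) = 156.56 + (-0.0003750)·(105) + (+0.01050)·(30) = 156.56 -0.039 +0.315 = 156.836 m.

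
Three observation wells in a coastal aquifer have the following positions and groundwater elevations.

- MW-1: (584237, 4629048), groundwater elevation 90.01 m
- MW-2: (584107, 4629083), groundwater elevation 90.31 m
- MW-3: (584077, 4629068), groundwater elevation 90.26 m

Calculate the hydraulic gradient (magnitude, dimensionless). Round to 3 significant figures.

0.00525

With h = a·x + b·y + c and MW-1 as origin, the differences give:
  (-130)·a + 35·b = +0.30
  (-160)·a + 20·b = +0.25
Eliminate b (×20 and ×35, subtract): 3000·a = -2.750 → a = ∂h/∂x = -0.0009167
Back-substitute: b = ∂h/∂y = +0.005167.
|∇h| = √(-0.0009167² + 0.005167²) = 0.005248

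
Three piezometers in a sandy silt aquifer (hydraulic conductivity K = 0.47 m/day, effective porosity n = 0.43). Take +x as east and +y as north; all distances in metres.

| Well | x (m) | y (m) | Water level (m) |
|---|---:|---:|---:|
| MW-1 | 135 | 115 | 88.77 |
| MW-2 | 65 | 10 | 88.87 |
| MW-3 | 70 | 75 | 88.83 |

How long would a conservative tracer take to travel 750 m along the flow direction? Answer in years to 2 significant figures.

2300 years

Differences from MW-1: to MW-2 (Δx, Δy, Δh) = (-70, -105, +0.10); to MW-3 = (-65, -40, +0.06).
Solve a·Δx + b·Δy = Δh: det = (-70)·(-40) − (-65)·(-105) = -4025.
∂h/∂x = [(+0.10)·(-40) − (+0.06)·(-105)] / -4025 = -0.0005714
∂h/∂y = [(-70)·(+0.06) − (-65)·(+0.10)] / -4025 = -0.0005714
|∇h| = √(-0.0005714² + -0.0005714²) = 0.0008081
Seepage velocity v = K·i/n = 0.47 × 0.0008081 / 0.43 = 0.0008833 m/day.
t = 750 / 0.0008833 = 8.491e+05 days = 2.32e+03 years.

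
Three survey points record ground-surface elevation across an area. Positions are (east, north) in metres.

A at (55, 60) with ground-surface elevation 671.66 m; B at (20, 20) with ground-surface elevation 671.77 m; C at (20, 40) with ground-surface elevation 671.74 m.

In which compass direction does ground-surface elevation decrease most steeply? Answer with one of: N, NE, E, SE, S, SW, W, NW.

NE

Differences from A: to B (Δx, Δy, Δh) = (-35, -40, +0.11); to C = (-35, -20, +0.08).
Determinant of the coordinate differences = (-35)·(-20) − (-35)·(-40) = -700.
∂z/∂x = [(+0.11)·(-20) − (+0.08)·(-40)] / -700 = -0.001429
∂z/∂y = [(-35)·(+0.08) − (-35)·(+0.11)] / -700 = -0.001500
Steepest decrease is along −∇f = (+0.001429 E, +0.001500 N) → northeast.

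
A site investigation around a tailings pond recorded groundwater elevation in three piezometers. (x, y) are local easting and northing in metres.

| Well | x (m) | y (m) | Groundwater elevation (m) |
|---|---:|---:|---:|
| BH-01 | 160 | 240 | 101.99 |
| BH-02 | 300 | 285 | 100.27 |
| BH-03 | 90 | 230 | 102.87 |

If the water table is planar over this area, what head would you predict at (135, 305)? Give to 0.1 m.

102.4 m

Three-point gradient (reference BH-01): Δ to BH-02 = (140, 45, -1.72), Δ to BH-03 = (-70, -10, +0.88).
∂h/∂x = -0.01280, ∂h/∂y = +0.001600 (det = 1750).
h(135, 305) = 101.99 + (-0.01280)·(-25) + (+0.001600)·(65) = 101.99 +0.320 +0.104 = 102.414 m.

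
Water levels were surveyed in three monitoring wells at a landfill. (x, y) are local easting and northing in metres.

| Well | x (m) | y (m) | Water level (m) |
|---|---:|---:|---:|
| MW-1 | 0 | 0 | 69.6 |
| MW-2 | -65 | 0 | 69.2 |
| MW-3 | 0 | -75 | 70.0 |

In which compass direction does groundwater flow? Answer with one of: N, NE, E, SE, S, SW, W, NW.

∂h/∂x = (69.2 − 69.6) / (-65 − 0) = +0.006154
∂h/∂y = (70.0 − 69.6) / (-75 − 0) = -0.005333
Flow = −∇h = (-0.006154 east, +0.005333 north), which points northwest.

NW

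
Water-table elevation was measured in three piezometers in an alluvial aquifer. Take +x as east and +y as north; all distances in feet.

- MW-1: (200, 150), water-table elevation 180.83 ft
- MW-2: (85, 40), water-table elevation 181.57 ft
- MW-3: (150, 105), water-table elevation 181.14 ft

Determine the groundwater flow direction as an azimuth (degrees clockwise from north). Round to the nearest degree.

Differences from MW-1: to MW-2 (Δx, Δy, Δh) = (-115, -110, +0.74); to MW-3 = (-50, -45, +0.31).
Determinant of the coordinate differences = (-115)·(-45) − (-50)·(-110) = -325.
∂h/∂x = [(+0.74)·(-45) − (+0.31)·(-110)] / -325 = -0.002462
∂h/∂y = [(-115)·(+0.31) − (-50)·(+0.74)] / -325 = -0.004154
Flow direction (−∇h) has components (+0.002462 E, +0.004154 N).
Azimuth = atan2(E, N) = atan2(+0.002462, +0.004154) = 30.7° ≈ 031°.

031°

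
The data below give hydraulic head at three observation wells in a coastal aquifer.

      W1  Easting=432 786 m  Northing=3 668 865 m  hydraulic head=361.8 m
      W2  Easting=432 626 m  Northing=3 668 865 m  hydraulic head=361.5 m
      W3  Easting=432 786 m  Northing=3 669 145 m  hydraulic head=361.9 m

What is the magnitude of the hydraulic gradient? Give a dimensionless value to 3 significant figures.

0.00191

∂h/∂x = (361.5 − 361.8) / (432626 − 432786) = +0.001875
∂h/∂y = (361.9 − 361.8) / (3669145 − 3668865) = +0.0003571
|∇h| = √(0.001875² + 0.0003571²) = 0.001909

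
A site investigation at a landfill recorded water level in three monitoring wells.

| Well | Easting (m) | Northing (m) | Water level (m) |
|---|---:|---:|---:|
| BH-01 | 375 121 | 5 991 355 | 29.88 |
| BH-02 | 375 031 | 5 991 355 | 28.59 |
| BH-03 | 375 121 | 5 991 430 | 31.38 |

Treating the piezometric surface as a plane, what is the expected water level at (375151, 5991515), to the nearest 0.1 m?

33.5 m

∂h/∂x = (28.59 − 29.88) / (375031 − 375121) = +0.01433
∂h/∂y = (31.38 − 29.88) / (5991430 − 5991355) = +0.02000
h(375151, 5991515) = 29.88 + (+0.01433)·(30) + (+0.02000)·(160) = 29.88 +0.430 +3.200 = 33.510 m.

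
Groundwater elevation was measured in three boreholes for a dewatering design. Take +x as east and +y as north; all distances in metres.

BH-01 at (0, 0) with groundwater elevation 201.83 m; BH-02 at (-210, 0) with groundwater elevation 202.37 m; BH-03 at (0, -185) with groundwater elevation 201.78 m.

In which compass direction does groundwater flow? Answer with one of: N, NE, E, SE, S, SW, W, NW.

∂h/∂x = (202.37 − 201.83) / (-210 − 0) = -0.002571
∂h/∂y = (201.78 − 201.83) / (-185 − 0) = +0.0002703
Flow = −∇h = (+0.002571 east, -0.0002703 north), which points east.

E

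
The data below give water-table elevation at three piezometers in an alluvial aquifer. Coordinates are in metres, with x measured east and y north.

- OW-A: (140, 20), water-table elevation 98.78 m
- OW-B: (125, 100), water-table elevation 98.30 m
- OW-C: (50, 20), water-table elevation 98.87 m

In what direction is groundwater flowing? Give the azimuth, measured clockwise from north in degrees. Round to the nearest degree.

009°

Three-point gradient (reference OW-A): Δ to OW-B = (-15, 80, -0.48), Δ to OW-C = (-90, 0, +0.09).
∂h/∂x = -0.001000, ∂h/∂y = -0.006188 (det = 7200).
Flow direction (−∇h) has components (+0.001000 E, +0.006188 N).
Azimuth = atan2(E, N) = atan2(+0.001000, +0.006188) = 9.2° ≈ 009°.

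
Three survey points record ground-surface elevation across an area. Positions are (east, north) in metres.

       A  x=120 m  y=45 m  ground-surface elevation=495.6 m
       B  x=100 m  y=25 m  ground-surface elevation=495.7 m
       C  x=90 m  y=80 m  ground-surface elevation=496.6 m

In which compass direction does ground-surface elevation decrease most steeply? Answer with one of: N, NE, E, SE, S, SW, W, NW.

Three-point gradient (reference A): Δ to B = (-20, -20, +0.1), Δ to C = (-30, 35, +1.0).
∂z/∂x = -0.01808, ∂z/∂y = +0.01308 (det = -1300).
Steepest decrease is along −∇f = (+0.01808 E, -0.01308 N) → southeast.

SE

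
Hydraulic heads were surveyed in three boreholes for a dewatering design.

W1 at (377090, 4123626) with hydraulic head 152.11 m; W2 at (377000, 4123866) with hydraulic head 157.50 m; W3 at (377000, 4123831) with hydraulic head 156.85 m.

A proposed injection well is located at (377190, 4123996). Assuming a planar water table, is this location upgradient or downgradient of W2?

With h = a·x + b·y + c and W1 as origin, the differences give:
  (-90)·a + 240·b = +5.39
  (-90)·a + 205·b = +4.74
Eliminate b (×205 and ×240, subtract): 3150·a = -32.650 → a = ∂h/∂x = -0.01037
Back-substitute: b = ∂h/∂y = +0.01857.
Head at (377190, 4123996) = 152.11 + (-0.01037)·(100) + (+0.01857)·(370) = 157.94 m.
That is higher than the 157.50 m at W2, so the point is upgradient.

upgradient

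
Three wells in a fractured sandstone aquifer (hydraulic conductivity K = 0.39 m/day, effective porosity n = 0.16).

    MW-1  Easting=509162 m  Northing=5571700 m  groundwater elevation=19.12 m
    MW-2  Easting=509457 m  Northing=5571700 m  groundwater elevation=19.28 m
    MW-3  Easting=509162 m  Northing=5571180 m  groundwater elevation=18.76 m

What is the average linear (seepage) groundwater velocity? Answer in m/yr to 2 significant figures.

∂h/∂x = (19.28 − 19.12) / (509457 − 509162) = +0.0005424
∂h/∂y = (18.76 − 19.12) / (5571180 − 5571700) = +0.0006923
|∇h| = √(0.0005424² + 0.0006923²) = 0.0008795
Seepage velocity v = K·i/n = 0.39 × 0.0008795 / 0.16 = 0.002144 m/day = 0.7831 m/yr.

0.78 m/yr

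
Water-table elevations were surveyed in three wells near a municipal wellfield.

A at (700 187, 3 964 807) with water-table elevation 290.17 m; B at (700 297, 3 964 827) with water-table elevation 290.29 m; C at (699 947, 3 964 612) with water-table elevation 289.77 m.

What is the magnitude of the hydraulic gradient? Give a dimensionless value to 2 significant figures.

Three-point gradient (reference A): Δ to B = (110, 20, +0.12), Δ to C = (-240, -195, -0.40).
∂h/∂x = +0.0009249, ∂h/∂y = +0.0009129 (det = -16650).
|∇h| = √(0.0009249² + 0.0009129²) = 0.0013

0.0013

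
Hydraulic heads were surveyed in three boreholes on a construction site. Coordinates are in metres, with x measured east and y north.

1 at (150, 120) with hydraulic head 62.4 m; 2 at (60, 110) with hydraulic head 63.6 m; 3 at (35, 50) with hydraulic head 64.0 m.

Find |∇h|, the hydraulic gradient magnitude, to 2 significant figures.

Differences from 1: to 2 (Δx, Δy, Δh) = (-90, -10, +1.2); to 3 = (-115, -70, +1.6).
Solve a·Δx + b·Δy = Δh: det = (-90)·(-70) − (-115)·(-10) = 5150.
∂h/∂x = [(+1.2)·(-70) − (+1.6)·(-10)] / 5150 = -0.01320
∂h/∂y = [(-90)·(+1.6) − (-115)·(+1.2)] / 5150 = -0.001165
|∇h| = √(-0.01320² + -0.001165²) = 0.01325

0.013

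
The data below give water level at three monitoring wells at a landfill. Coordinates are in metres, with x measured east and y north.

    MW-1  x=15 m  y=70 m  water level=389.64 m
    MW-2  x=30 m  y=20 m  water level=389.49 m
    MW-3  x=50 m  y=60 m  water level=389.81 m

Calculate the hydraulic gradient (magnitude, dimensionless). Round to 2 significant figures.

Taking MW-1 as reference: MW-2−MW-1 = (15, -50, -0.15); MW-3−MW-1 = (35, -10, +0.17).
Determinant of the coordinate differences = 15·(-10) − 35·(-50) = 1600.
∂h/∂x = [(-0.15)·(-10) − (+0.17)·(-50)] / 1600 = +0.006250
∂h/∂y = [15·(+0.17) − 35·(-0.15)] / 1600 = +0.004875
|∇h| = √(0.006250² + 0.004875²) = 0.007926

0.0079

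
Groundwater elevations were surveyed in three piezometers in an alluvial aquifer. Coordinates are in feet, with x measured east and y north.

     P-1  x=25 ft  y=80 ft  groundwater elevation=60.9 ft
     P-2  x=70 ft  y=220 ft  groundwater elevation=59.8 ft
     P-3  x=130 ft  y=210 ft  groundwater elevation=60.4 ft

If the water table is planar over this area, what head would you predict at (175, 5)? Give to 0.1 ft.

62.9 ft

Three-point gradient (reference P-1): Δ to P-2 = (45, 140, -1.1), Δ to P-3 = (105, 130, -0.5).
∂h/∂x = +0.008249, ∂h/∂y = -0.01051 (det = -8850).
h(175, 5) = 60.9 + (+0.008249)·(150) + (-0.01051)·(-75) = 60.9 +1.237 +0.788 = 62.925 ft.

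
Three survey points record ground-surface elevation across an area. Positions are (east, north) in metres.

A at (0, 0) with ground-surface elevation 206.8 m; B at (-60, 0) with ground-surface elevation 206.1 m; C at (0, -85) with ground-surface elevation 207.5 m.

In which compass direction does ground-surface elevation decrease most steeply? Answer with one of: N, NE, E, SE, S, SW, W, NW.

NW

∂z/∂x = (206.1 − 206.8) / (-60 − 0) = +0.01167
∂z/∂y = (207.5 − 206.8) / (-85 − 0) = -0.008235
Steepest decrease is along −∇f = (-0.01167 E, +0.008235 N) → northwest.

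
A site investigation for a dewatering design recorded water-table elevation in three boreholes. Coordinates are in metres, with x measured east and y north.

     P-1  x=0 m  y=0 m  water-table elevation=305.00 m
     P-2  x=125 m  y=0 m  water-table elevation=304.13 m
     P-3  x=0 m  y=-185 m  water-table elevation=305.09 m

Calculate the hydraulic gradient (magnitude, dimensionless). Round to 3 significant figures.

∂h/∂x = (304.13 − 305.00) / (125 − 0) = -0.006960
∂h/∂y = (305.09 − 305.00) / (-185 − 0) = -0.0004865
|∇h| = √(-0.006960² + -0.0004865²) = 0.006977

0.00698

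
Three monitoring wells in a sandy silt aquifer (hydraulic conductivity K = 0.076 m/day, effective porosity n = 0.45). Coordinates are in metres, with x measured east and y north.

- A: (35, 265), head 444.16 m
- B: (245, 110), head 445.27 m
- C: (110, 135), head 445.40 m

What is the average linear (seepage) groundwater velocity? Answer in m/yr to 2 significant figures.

Differences from A: to B (Δx, Δy, Δh) = (210, -155, +1.11); to C = (75, -130, +1.24).
Solve a·Δx + b·Δy = Δh: det = 210·(-130) − 75·(-155) = -15675.
∂h/∂x = [(+1.11)·(-130) − (+1.24)·(-155)] / -15675 = -0.003056
∂h/∂y = [210·(+1.24) − 75·(+1.11)] / -15675 = -0.01130
|∇h| = √(-0.003056² + -0.01130²) = 0.01171
Seepage velocity v = K·i/n = 0.076 × 0.01171 / 0.45 = 0.001978 m/day = 0.7225 m/yr.

0.72 m/yr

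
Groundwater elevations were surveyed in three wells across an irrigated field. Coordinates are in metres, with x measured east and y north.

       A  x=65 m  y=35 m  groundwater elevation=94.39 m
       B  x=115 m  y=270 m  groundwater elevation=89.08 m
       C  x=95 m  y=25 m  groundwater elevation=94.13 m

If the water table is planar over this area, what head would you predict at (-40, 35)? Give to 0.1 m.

Three-point gradient (reference A): Δ to B = (50, 235, -5.31), Δ to C = (30, -10, -0.26).
∂h/∂x = -0.01513, ∂h/∂y = -0.01938 (det = -7550).
h(-40, 35) = 94.39 + (-0.01513)·(-105) + (-0.01938)·(0) = 94.39 +1.588 -0.000 = 95.978 m.

96.0 m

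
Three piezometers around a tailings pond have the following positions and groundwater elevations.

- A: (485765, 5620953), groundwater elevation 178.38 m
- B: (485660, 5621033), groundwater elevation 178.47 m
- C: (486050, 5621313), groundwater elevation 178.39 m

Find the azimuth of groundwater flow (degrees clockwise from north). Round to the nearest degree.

130°

With h = a·x + b·y + c and A as origin, the differences give:
  (-105)·a + 80·b = +0.09
  285·a + 360·b = +0.01
Eliminate b (×360 and ×80, subtract): -60600·a = 31.600 → a = ∂h/∂x = -0.0005215
Back-substitute: b = ∂h/∂y = +0.0004406.
Flow direction (−∇h) has components (+0.0005215 E, -0.0004406 N).
Azimuth = atan2(E, N) = atan2(+0.0005215, -0.0004406) = 130.2° ≈ 130°.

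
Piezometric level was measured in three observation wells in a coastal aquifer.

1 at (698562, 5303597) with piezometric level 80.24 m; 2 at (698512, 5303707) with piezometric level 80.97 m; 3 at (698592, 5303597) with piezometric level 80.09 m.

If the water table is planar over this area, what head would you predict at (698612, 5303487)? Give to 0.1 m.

79.5 m

Three-point gradient (reference 1): Δ to 2 = (-50, 110, +0.73), Δ to 3 = (30, 0, -0.15).
∂h/∂x = -0.005000, ∂h/∂y = +0.004364 (det = -3300).
h(698612, 5303487) = 80.24 + (-0.005000)·(50) + (+0.004364)·(-110) = 80.24 -0.250 -0.480 = 79.510 m.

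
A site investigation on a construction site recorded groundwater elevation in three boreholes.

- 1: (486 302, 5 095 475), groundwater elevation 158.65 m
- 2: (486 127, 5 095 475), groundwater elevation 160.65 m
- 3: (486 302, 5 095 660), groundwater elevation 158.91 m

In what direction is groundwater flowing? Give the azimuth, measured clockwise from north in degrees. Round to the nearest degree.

∂h/∂x = (160.65 − 158.65) / (486127 − 486302) = -0.01143
∂h/∂y = (158.91 − 158.65) / (5095660 − 5095475) = +0.001405
Flow direction (−∇h) has components (+0.01143 E, -0.001405 N).
Azimuth = atan2(E, N) = atan2(+0.01143, -0.001405) = 97.0° ≈ 097°.

097°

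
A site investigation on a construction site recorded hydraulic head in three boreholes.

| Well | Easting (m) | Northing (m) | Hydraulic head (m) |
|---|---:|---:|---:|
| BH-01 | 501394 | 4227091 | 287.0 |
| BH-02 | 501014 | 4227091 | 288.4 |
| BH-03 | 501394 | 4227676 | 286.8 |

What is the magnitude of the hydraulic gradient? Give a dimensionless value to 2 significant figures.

0.0037

∂h/∂x = (288.4 − 287.0) / (501014 − 501394) = -0.003684
∂h/∂y = (286.8 − 287.0) / (4227676 − 4227091) = -0.0003419
|∇h| = √(-0.003684² + -0.0003419²) = 0.0037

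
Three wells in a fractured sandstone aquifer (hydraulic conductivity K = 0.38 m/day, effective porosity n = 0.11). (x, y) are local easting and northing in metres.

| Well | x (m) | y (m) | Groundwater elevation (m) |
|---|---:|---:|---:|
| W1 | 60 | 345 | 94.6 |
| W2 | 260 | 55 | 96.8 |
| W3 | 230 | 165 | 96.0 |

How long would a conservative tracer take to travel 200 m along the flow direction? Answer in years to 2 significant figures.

22 years

Differences from W1: to W2 (Δx, Δy, Δh) = (200, -290, +2.2); to W3 = (170, -180, +1.4).
Determinant of the coordinate differences = 200·(-180) − 170·(-290) = 13300.
∂h/∂x = [(+2.2)·(-180) − (+1.4)·(-290)] / 13300 = +0.0007519
∂h/∂y = [200·(+1.4) − 170·(+2.2)] / 13300 = -0.007068
|∇h| = √(0.0007519² + -0.007068²) = 0.007108
Seepage velocity v = K·i/n = 0.38 × 0.007108 / 0.11 = 0.02455 m/day.
t = 200 / 0.02455 = 8147 days = 22.3 years.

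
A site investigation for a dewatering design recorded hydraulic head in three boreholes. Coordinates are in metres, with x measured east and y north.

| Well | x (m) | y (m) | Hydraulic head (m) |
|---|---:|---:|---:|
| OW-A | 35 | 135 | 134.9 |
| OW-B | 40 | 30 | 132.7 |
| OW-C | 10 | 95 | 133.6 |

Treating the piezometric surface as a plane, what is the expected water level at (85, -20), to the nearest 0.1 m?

Differences from OW-A: to OW-B (Δx, Δy, Δh) = (5, -105, -2.2); to OW-C = (-25, -40, -1.3).
Solve a·Δx + b·Δy = Δh: det = 5·(-40) − (-25)·(-105) = -2825.
∂h/∂x = [(-2.2)·(-40) − (-1.3)·(-105)] / -2825 = +0.01717
∂h/∂y = [5·(-1.3) − (-25)·(-2.2)] / -2825 = +0.02177
h(85, -20) = 134.9 + (+0.01717)·(50) + (+0.02177)·(-155) = 134.9 +0.858 -3.374 = 132.384 m.

132.4 m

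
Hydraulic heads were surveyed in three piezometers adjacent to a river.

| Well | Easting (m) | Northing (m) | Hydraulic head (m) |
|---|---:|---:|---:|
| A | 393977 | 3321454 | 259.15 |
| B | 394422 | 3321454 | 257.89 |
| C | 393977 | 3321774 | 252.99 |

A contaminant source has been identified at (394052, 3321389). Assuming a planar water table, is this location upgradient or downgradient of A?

upgradient

∂h/∂x = (257.89 − 259.15) / (394422 − 393977) = -0.002831
∂h/∂y = (252.99 − 259.15) / (3321774 − 3321454) = -0.01925
Head at (394052, 3321389) = 259.15 + (-0.002831)·(75) + (-0.01925)·(-65) = 260.19 m.
That is higher than the 259.15 m at A, so the point is upgradient.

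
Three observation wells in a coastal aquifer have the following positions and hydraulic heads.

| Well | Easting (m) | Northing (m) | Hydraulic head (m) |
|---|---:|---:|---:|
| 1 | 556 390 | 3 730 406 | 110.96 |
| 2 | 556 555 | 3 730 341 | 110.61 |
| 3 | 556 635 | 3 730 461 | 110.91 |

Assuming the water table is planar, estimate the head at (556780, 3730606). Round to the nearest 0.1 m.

Taking 1 as reference: 2−1 = (165, -65, -0.35); 3−1 = (245, 55, -0.05).
Solve a·Δx + b·Δy = Δh: det = 165·55 − 245·(-65) = 25000.
∂h/∂x = [(-0.35)·55 − (-0.05)·(-65)] / 25000 = -0.0009000
∂h/∂y = [165·(-0.05) − 245·(-0.35)] / 25000 = +0.003100
h(556780, 3730606) = 110.96 + (-0.0009000)·(390) + (+0.003100)·(200) = 110.96 -0.351 +0.620 = 111.229 m.

111.2 m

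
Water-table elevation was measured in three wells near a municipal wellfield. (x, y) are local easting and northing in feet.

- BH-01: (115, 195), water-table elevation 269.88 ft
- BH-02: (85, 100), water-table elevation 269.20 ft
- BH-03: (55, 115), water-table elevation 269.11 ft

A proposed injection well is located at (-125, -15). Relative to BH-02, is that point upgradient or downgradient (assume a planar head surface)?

downgradient

Three-point gradient (reference BH-01): Δ to BH-02 = (-30, -95, -0.68), Δ to BH-03 = (-60, -80, -0.77).
∂h/∂x = +0.005682, ∂h/∂y = +0.005364 (det = -3300).
Head at (-125, -15) = 269.88 + (+0.005682)·(-240) + (+0.005364)·(-210) = 267.39 ft.
That is lower than the 269.20 ft at BH-02, so the point is downgradient.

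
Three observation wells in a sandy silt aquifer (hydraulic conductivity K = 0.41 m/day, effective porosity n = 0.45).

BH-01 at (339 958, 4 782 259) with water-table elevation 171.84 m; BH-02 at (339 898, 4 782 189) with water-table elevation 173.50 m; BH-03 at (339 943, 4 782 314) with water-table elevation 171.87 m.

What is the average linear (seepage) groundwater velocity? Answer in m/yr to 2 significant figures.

7.4 m/yr

With h = a·x + b·y + c and BH-01 as origin, the differences give:
  (-60)·a + (-70)·b = +1.66
  (-15)·a + 55·b = +0.03
Eliminate b (×55 and ×(-70), subtract): -4350·a = 93.400 → a = ∂h/∂x = -0.02147
Back-substitute: b = ∂h/∂y = -0.005310.
|∇h| = √(-0.02147² + -0.005310²) = 0.02212
Seepage velocity v = K·i/n = 0.41 × 0.02212 / 0.45 = 0.02015 m/day = 7.36 m/yr.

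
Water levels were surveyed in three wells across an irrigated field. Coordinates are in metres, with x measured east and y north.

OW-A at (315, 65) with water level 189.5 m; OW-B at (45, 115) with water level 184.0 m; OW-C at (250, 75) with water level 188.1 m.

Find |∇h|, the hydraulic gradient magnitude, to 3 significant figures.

0.0462

Taking OW-A as reference: OW-B−OW-A = (-270, 50, -5.5); OW-C−OW-A = (-65, 10, -1.4).
Determinant of the coordinate differences = (-270)·10 − (-65)·50 = 550.
∂h/∂x = [(-5.5)·10 − (-1.4)·50] / 550 = +0.02727
∂h/∂y = [(-270)·(-1.4) − (-65)·(-5.5)] / 550 = +0.03727
|∇h| = √(0.02727² + 0.03727²) = 0.04618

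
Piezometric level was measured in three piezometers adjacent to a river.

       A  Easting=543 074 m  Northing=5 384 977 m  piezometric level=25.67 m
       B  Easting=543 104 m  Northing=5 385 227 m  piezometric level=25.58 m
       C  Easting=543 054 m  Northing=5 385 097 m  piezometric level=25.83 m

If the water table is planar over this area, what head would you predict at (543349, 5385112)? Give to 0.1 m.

Differences from A: to B (Δx, Δy, Δh) = (30, 250, -0.09); to C = (-20, 120, +0.16).
Solve a·Δx + b·Δy = Δh: det = 30·120 − (-20)·250 = 8600.
∂h/∂x = [(-0.09)·120 − (+0.16)·250] / 8600 = -0.005907
∂h/∂y = [30·(+0.16) − (-20)·(-0.09)] / 8600 = +0.0003488
h(543349, 5385112) = 25.67 + (-0.005907)·(275) + (+0.0003488)·(135) = 25.67 -1.624 +0.047 = 24.093 m.

24.1 m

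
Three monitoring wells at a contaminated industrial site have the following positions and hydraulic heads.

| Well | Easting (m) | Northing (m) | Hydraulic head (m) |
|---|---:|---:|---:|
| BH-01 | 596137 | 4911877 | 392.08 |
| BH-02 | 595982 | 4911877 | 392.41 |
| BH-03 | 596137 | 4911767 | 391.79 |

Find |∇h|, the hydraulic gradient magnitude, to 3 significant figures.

0.00339

∂h/∂x = (392.41 − 392.08) / (595982 − 596137) = -0.002129
∂h/∂y = (391.79 − 392.08) / (4911767 − 4911877) = +0.002636
|∇h| = √(-0.002129² + 0.002636²) = 0.003388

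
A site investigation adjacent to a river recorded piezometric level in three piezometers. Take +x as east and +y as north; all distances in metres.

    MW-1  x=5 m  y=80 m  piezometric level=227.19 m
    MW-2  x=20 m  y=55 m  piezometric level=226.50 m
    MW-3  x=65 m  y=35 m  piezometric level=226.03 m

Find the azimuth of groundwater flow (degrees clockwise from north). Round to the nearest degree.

Differences from MW-1: to MW-2 (Δx, Δy, Δh) = (15, -25, -0.69); to MW-3 = (60, -45, -1.16).
Determinant of the coordinate differences = 15·(-45) − 60·(-25) = 825.
∂h/∂x = [(-0.69)·(-45) − (-1.16)·(-25)] / 825 = +0.002485
∂h/∂y = [15·(-1.16) − 60·(-0.69)] / 825 = +0.02909
Flow direction (−∇h) has components (-0.002485 E, -0.02909 N).
Azimuth = atan2(E, N) = atan2(-0.002485, -0.02909) = 184.9° ≈ 185°.

185°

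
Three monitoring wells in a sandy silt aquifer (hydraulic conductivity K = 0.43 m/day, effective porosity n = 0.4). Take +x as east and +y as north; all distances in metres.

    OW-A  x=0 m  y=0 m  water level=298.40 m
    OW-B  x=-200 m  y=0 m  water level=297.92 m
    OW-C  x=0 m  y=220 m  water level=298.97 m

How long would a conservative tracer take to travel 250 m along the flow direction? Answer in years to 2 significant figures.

180 years

∂h/∂x = (297.92 − 298.40) / (-200 − 0) = +0.002400
∂h/∂y = (298.97 − 298.40) / (220 − 0) = +0.002591
|∇h| = √(0.002400² + 0.002591²) = 0.003532
Seepage velocity v = K·i/n = 0.43 × 0.003532 / 0.4 = 0.003797 m/day.
t = 250 / 0.003797 = 6.584e+04 days = 180 years.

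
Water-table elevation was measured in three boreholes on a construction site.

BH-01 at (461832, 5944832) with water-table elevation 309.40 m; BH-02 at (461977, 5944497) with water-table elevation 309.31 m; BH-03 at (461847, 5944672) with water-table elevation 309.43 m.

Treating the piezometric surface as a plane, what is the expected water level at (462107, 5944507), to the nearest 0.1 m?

Three-point gradient (reference BH-01): Δ to BH-02 = (145, -335, -0.09), Δ to BH-03 = (15, -160, +0.03).
∂h/∂x = -0.001345, ∂h/∂y = -0.0003136 (det = -18175).
h(462107, 5944507) = 309.40 + (-0.001345)·(275) + (-0.0003136)·(-325) = 309.40 -0.370 +0.102 = 309.132 m.

309.1 m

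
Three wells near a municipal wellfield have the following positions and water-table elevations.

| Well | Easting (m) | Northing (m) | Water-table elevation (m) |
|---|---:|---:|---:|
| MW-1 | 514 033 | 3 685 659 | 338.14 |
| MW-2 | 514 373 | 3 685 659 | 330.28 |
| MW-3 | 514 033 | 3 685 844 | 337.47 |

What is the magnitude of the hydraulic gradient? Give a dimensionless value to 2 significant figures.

0.023

∂h/∂x = (330.28 − 338.14) / (514373 − 514033) = -0.02312
∂h/∂y = (337.47 − 338.14) / (3685844 − 3685659) = -0.003622
|∇h| = √(-0.02312² + -0.003622²) = 0.0234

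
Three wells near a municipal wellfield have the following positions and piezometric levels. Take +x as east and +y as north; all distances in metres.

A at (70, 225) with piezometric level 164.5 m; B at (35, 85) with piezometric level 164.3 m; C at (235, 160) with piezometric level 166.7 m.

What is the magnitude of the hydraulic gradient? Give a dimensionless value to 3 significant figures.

0.0128

With h = a·x + b·y + c and A as origin, the differences give:
  (-35)·a + (-140)·b = -0.2
  165·a + (-65)·b = +2.2
Eliminate b (×(-65) and ×(-140), subtract): 25375·a = 321.00 → a = ∂h/∂x = +0.01265
Back-substitute: b = ∂h/∂y = -0.001734.
|∇h| = √(0.01265² + -0.001734²) = 0.01277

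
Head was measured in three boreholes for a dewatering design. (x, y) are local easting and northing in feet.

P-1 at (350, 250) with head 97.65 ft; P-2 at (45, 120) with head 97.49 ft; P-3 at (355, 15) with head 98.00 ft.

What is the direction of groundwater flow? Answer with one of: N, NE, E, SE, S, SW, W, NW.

NW

With h = a·x + b·y + c and P-1 as origin, the differences give:
  (-305)·a + (-130)·b = -0.16
  5·a + (-235)·b = +0.35
Eliminate b (×(-235) and ×(-130), subtract): 72325·a = 83.100 → a = ∂h/∂x = +0.001149
Back-substitute: b = ∂h/∂y = -0.001465.
Flow = −∇h = (-0.001149 east, +0.001465 north), which points northwest.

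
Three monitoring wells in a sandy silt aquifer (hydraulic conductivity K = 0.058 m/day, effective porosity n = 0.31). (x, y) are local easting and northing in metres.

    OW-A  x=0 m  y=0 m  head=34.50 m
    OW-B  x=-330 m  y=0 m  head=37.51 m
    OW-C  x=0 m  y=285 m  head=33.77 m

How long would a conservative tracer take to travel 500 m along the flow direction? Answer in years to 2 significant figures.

∂h/∂x = (37.51 − 34.50) / (-330 − 0) = -0.009121
∂h/∂y = (33.77 − 34.50) / (285 − 0) = -0.002561
|∇h| = √(-0.009121² + -0.002561²) = 0.009474
Seepage velocity v = K·i/n = 0.058 × 0.009474 / 0.31 = 0.001773 m/day.
t = 500 / 0.001773 = 2.82e+05 days = 772 years.

770 years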